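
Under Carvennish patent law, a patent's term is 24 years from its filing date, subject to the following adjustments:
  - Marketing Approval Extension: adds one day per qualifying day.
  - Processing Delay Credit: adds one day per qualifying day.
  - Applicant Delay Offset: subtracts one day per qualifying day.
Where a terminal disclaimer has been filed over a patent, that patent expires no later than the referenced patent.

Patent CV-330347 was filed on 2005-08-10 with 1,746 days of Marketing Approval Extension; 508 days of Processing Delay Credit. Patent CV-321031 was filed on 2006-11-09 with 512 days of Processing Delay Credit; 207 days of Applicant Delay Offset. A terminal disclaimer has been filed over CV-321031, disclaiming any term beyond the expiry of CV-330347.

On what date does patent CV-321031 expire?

2031-09-10

Natural term of CV-321031:
  Base: filing + 24 years → 9 November 2030.
  Processing Delay Credit: +512 days → 4 April 2032.
  Applicant Delay Offset: −207 days → 10 September 2031.
Expiry of referenced patent CV-330347:
  Base: filing + 24 years → 10 August 2029.
  Marketing Approval Extension: +1746 days → 22 May 2034.
  Processing Delay Credit: +508 days → 12 October 2035.
Terminal disclaimer: CV-321031 expires on the earlier of 10 September 2031 and 12 October 2035.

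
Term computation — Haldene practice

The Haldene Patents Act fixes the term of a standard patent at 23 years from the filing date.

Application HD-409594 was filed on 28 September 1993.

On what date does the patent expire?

Filing date + 23 years → 28 September 2016.

2016-09-28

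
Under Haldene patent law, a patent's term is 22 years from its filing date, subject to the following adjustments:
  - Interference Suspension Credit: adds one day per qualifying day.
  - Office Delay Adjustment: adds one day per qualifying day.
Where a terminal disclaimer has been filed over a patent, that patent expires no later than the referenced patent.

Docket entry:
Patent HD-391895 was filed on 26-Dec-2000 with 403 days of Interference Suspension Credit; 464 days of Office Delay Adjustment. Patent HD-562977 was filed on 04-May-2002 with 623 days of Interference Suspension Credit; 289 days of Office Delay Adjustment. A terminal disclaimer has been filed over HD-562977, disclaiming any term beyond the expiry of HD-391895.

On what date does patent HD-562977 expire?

2025-05-11

Natural term of HD-562977:
  Base: filing + 22 years → 4 May 2024.
  Interference Suspension Credit: +623 days → 17 January 2026.
  Office Delay Adjustment: +289 days → 2 November 2026.
Expiry of referenced patent HD-391895:
  Base: filing + 22 years → 26 December 2022.
  Interference Suspension Credit: +403 days → 2 February 2024.
  Office Delay Adjustment: +464 days → 11 May 2025.
Terminal disclaimer: HD-562977 expires on the earlier of 2 November 2026 and 11 May 2025.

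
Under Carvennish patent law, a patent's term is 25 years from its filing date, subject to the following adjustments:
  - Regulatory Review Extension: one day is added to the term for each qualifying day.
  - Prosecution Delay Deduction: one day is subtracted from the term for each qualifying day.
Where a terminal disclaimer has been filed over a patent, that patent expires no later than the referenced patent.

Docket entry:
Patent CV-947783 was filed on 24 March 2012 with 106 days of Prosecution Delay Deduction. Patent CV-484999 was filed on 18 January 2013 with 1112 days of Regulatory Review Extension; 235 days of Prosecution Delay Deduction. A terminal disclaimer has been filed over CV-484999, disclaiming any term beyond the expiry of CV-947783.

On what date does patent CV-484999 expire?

Natural term of CV-484999:
  Base: filing + 25 years → 18 January 2038.
  Regulatory Review Extension: +1112 days → 3 February 2041.
  Prosecution Delay Deduction: −235 days → 13 June 2040.
Expiry of referenced patent CV-947783:
  Base: filing + 25 years → 24 March 2037.
  Prosecution Delay Deduction: −106 days → 8 December 2036.
Terminal disclaimer: CV-484999 expires on the earlier of 13 June 2040 and 8 December 2036.

December 8, 2036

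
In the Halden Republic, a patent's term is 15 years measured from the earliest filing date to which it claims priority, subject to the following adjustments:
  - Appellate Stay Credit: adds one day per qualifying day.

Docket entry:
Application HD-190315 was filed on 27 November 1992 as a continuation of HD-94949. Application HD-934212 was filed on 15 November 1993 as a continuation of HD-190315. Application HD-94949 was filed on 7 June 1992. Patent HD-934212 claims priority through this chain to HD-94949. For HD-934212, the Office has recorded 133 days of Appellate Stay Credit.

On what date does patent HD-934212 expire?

Earliest priority filing: 7 June 1992.
Base term: 7 June 1992 + 15 years → 7 June 2007.
Appellate Stay Credit: +133 days → 18 October 2007.

2007-10-18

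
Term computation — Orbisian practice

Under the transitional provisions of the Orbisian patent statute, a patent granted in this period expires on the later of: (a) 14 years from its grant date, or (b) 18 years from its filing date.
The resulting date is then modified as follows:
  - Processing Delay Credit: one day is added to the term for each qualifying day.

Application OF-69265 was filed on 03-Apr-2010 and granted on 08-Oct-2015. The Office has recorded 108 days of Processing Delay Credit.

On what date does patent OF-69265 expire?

(a) grant + 14 years → 8 October 2029.
(b) filing + 18 years → 3 April 2028.
Later of the two: 8 October 2029.
Processing Delay Credit: +108 days → 24 January 2030.

January 24, 2030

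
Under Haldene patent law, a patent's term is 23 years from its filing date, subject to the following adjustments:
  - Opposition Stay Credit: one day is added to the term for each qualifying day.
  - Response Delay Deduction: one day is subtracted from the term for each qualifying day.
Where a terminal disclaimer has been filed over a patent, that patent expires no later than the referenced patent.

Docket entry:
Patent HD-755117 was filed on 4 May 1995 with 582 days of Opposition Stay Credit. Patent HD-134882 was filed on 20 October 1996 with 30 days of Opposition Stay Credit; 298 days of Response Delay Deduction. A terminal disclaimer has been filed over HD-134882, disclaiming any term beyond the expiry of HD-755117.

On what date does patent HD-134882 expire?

Natural term of HD-134882:
  Base: filing + 23 years → 20 October 2019.
  Opposition Stay Credit: +30 days → 19 November 2019.
  Response Delay Deduction: −298 days → 25 January 2019.
Expiry of referenced patent HD-755117:
  Base: filing + 23 years → 4 May 2018.
  Opposition Stay Credit: +582 days → 7 December 2019.
Terminal disclaimer: HD-134882 expires on the earlier of 25 January 2019 and 7 December 2019.

2019-01-25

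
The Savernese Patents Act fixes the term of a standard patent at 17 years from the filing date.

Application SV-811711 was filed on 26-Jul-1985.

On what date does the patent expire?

Filing date + 17 years → 26 July 2002.

2002-07-26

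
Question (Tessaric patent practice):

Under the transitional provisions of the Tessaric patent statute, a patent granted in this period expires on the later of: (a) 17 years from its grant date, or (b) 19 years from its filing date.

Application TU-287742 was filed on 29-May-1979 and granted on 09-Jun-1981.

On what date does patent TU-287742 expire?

(a) grant + 17 years → 9 June 1998.
(b) filing + 19 years → 29 May 1998.
Later of the two: 9 June 1998.

June 9, 1998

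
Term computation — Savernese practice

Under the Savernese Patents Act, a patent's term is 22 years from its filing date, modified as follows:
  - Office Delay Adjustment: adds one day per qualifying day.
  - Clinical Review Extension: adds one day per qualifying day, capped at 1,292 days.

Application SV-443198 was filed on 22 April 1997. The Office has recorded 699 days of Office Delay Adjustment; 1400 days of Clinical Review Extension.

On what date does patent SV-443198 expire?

Base term: filing date + 22 years → 22 April 2019.
Office Delay Adjustment: +699 days → 21 March 2021.
Clinical Review Extension: 1400 days claimed exceeds the 1292-day cap, so +1292 days → 3 October 2024.

2024-10-03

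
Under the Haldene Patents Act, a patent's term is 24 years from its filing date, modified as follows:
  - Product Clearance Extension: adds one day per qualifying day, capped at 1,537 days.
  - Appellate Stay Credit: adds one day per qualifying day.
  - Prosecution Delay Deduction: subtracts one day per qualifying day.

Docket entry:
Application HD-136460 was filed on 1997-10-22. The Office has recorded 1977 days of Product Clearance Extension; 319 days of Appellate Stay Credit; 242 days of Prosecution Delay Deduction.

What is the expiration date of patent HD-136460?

Base term: filing date + 24 years → 22 October 2021.
Product Clearance Extension: 1977 days claimed exceeds the 1537-day cap, so +1537 days → 6 January 2026.
Appellate Stay Credit: +319 days → 21 November 2026.
Prosecution Delay Deduction: −242 days → 24 March 2026.

March 24, 2026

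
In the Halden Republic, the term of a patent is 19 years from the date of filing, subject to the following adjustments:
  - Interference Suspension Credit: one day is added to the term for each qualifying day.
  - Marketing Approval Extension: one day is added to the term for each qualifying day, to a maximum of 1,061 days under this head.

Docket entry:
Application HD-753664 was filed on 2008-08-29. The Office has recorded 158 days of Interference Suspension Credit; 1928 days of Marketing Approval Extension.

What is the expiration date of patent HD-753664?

Base term: filing date + 19 years → 29 August 2027.
Interference Suspension Credit: +158 days → 3 February 2028.
Marketing Approval Extension: 1928 days claimed exceeds the 1061-day cap, so +1061 days → 30 December 2030.

December 30, 2030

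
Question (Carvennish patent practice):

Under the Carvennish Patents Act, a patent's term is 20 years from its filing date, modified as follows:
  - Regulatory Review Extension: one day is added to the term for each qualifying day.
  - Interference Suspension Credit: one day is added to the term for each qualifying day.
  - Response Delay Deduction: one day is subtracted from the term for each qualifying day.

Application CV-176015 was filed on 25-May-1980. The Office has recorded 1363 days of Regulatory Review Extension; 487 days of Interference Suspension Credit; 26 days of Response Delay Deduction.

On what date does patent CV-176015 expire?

Base term: filing date + 20 years → 25 May 2000.
Regulatory Review Extension: +1363 days → 17 February 2004.
Interference Suspension Credit: +487 days → 18 June 2005.
Response Delay Deduction: −26 days → 23 May 2005.

2005-05-23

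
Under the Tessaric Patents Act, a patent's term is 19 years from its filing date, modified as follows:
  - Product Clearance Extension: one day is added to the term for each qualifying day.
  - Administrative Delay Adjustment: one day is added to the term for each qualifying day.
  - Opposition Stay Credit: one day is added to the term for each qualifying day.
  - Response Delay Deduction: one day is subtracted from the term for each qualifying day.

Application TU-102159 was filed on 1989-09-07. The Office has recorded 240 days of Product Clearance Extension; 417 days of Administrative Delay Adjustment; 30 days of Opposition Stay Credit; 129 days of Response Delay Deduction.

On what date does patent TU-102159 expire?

March 19, 2010

Base term: filing date + 19 years → 7 September 2008.
Product Clearance Extension: +240 days → 5 May 2009.
Administrative Delay Adjustment: +417 days → 26 June 2010.
Opposition Stay Credit: +30 days → 26 July 2010.
Response Delay Deduction: −129 days → 19 March 2010.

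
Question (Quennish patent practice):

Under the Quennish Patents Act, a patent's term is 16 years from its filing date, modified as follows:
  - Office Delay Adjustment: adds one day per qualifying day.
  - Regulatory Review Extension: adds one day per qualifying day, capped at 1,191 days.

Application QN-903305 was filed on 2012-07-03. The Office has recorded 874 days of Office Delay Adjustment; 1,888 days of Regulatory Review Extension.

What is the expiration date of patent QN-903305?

Base term: filing date + 16 years → 3 July 2028.
Office Delay Adjustment: +874 days → 24 November 2030.
Regulatory Review Extension: 1888 days claimed exceeds the 1191-day cap, so +1191 days → 27 February 2034.

February 27, 2034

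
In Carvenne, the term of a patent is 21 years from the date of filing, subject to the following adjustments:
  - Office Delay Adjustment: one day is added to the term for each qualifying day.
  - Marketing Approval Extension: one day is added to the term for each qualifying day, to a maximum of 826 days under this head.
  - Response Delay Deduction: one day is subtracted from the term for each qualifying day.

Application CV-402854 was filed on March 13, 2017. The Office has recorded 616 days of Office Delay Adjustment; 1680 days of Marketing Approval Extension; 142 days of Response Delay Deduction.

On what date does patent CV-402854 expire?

2041-10-03

Base term: filing date + 21 years → 13 March 2038.
Office Delay Adjustment: +616 days → 19 November 2039.
Marketing Approval Extension: 1680 days claimed exceeds the 826-day cap, so +826 days → 22 February 2042.
Response Delay Deduction: −142 days → 3 October 2041.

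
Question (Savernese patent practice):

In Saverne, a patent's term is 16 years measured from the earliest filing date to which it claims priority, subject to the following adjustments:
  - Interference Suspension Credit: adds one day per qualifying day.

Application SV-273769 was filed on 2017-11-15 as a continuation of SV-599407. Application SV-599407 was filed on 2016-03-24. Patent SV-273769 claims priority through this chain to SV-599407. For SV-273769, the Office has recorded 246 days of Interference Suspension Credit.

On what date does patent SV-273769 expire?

2032-11-25

Earliest priority filing: 24 March 2016.
Base term: 24 March 2016 + 16 years → 24 March 2032.
Interference Suspension Credit: +246 days → 25 November 2032.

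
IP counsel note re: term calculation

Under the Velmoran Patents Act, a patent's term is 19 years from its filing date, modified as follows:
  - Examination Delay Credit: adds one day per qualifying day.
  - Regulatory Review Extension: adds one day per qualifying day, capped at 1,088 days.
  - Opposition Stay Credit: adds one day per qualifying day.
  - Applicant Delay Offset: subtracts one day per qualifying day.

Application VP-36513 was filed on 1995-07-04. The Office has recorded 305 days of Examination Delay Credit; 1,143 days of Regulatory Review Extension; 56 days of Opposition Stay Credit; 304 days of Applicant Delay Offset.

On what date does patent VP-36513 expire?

2017-08-22

Base term: filing date + 19 years → 4 July 2014.
Examination Delay Credit: +305 days → 5 May 2015.
Regulatory Review Extension: 1143 days claimed exceeds the 1088-day cap, so +1088 days → 27 April 2018.
Opposition Stay Credit: +56 days → 22 June 2018.
Applicant Delay Offset: −304 days → 22 August 2017.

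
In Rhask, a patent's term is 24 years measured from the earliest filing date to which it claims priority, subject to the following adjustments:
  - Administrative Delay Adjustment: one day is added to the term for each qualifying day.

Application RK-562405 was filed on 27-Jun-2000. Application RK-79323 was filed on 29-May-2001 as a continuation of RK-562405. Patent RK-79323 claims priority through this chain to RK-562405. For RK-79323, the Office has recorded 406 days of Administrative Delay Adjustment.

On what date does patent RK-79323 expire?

2025-08-07

Earliest priority filing: 27 June 2000.
Base term: 27 June 2000 + 24 years → 27 June 2024.
Administrative Delay Adjustment: +406 days → 7 August 2025.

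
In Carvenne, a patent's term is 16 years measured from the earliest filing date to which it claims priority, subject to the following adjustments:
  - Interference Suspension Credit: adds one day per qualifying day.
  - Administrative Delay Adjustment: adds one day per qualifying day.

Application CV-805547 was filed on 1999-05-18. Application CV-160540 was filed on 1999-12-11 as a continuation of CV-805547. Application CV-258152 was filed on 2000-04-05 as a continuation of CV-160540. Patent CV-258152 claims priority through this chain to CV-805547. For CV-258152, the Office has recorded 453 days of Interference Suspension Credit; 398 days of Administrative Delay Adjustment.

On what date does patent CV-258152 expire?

September 15, 2017

Earliest priority filing: 18 May 1999.
Base term: 18 May 1999 + 16 years → 18 May 2015.
Interference Suspension Credit: +453 days → 13 August 2016.
Administrative Delay Adjustment: +398 days → 15 September 2017.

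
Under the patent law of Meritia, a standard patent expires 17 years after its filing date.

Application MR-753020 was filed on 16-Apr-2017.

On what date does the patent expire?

April 16, 2034

Filing date + 17 years → 16 April 2034.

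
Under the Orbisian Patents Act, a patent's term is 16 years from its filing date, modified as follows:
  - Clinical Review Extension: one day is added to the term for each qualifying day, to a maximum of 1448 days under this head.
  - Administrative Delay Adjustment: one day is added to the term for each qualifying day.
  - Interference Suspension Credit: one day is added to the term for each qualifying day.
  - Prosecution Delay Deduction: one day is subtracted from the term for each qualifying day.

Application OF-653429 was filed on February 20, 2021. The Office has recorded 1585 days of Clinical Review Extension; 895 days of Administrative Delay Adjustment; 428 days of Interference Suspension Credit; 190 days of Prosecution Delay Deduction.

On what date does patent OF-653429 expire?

Base term: filing date + 16 years → 20 February 2037.
Clinical Review Extension: 1585 days claimed exceeds the 1448-day cap, so +1448 days → 7 February 2041.
Administrative Delay Adjustment: +895 days → 22 July 2043.
Interference Suspension Credit: +428 days → 22 September 2044.
Prosecution Delay Deduction: −190 days → 16 March 2044.

March 16, 2044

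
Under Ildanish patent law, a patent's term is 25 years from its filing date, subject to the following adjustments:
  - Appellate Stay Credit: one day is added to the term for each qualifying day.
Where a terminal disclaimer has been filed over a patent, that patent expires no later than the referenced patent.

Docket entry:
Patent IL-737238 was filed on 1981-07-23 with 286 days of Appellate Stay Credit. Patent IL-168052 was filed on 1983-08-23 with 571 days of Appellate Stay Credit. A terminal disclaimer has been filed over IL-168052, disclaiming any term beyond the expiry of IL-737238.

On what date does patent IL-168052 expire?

2007-05-05

Natural term of IL-168052:
  Base: filing + 25 years → 23 August 2008.
  Appellate Stay Credit: +571 days → 17 March 2010.
Expiry of referenced patent IL-737238:
  Base: filing + 25 years → 23 July 2006.
  Appellate Stay Credit: +286 days → 5 May 2007.
Terminal disclaimer: IL-168052 expires on the earlier of 17 March 2010 and 5 May 2007.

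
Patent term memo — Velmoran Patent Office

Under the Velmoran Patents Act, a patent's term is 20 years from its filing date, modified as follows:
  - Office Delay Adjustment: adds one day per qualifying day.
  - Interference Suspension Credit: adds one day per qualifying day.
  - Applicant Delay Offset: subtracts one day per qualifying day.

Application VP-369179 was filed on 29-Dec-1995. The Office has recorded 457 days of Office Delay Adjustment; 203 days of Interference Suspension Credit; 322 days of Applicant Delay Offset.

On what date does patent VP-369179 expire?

Base term: filing date + 20 years → 29 December 2015.
Office Delay Adjustment: +457 days → 30 March 2017.
Interference Suspension Credit: +203 days → 19 October 2017.
Applicant Delay Offset: −322 days → 1 December 2016.

December 1, 2016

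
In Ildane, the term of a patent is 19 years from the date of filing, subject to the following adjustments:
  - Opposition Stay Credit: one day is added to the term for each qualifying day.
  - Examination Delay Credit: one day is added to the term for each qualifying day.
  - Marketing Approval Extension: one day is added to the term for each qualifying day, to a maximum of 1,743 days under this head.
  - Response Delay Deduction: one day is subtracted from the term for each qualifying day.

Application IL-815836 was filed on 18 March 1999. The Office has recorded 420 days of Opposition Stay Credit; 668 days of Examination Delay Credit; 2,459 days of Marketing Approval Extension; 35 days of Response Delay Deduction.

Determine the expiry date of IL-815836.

November 12, 2025

Base term: filing date + 19 years → 18 March 2018.
Opposition Stay Credit: +420 days → 12 May 2019.
Examination Delay Credit: +668 days → 10 March 2021.
Marketing Approval Extension: 2459 days claimed exceeds the 1743-day cap, so +1743 days → 17 December 2025.
Response Delay Deduction: −35 days → 12 November 2025.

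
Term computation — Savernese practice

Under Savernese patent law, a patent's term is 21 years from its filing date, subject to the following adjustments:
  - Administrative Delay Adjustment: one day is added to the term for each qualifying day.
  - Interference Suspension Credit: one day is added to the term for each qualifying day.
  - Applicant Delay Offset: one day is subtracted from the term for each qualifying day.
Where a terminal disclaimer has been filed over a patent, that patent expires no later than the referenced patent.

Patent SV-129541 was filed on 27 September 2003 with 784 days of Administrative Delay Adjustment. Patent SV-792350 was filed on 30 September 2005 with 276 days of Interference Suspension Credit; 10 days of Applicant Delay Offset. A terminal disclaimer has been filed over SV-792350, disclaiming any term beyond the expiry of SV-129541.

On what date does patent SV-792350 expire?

Natural term of SV-792350:
  Base: filing + 21 years → 30 September 2026.
  Interference Suspension Credit: +276 days → 3 July 2027.
  Applicant Delay Offset: −10 days → 23 June 2027.
Expiry of referenced patent SV-129541:
  Base: filing + 21 years → 27 September 2024.
  Administrative Delay Adjustment: +784 days → 20 November 2026.
Terminal disclaimer: SV-792350 expires on the earlier of 23 June 2027 and 20 November 2026.

November 20, 2026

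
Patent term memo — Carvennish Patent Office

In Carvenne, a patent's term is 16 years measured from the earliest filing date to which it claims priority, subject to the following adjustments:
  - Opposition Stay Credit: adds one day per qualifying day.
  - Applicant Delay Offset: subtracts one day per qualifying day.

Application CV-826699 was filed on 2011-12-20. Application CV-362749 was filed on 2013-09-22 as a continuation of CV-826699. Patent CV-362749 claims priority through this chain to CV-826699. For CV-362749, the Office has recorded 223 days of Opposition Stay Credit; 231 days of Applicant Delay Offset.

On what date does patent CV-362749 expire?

2027-12-12

Earliest priority filing: 20 December 2011.
Base term: 20 December 2011 + 16 years → 20 December 2027.
Opposition Stay Credit: +223 days → 30 July 2028.
Applicant Delay Offset: −231 days → 12 December 2027.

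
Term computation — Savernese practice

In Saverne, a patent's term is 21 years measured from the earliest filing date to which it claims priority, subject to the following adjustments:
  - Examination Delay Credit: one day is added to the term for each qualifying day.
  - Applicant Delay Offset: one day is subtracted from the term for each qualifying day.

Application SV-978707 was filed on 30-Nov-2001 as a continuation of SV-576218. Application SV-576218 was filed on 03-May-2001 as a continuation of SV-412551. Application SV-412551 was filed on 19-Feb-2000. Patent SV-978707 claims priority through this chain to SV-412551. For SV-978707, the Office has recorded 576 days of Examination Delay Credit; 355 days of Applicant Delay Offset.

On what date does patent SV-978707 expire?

September 28, 2021

Earliest priority filing: 19 February 2000.
Base term: 19 February 2000 + 21 years → 19 February 2021.
Examination Delay Credit: +576 days → 18 September 2022.
Applicant Delay Offset: −355 days → 28 September 2021.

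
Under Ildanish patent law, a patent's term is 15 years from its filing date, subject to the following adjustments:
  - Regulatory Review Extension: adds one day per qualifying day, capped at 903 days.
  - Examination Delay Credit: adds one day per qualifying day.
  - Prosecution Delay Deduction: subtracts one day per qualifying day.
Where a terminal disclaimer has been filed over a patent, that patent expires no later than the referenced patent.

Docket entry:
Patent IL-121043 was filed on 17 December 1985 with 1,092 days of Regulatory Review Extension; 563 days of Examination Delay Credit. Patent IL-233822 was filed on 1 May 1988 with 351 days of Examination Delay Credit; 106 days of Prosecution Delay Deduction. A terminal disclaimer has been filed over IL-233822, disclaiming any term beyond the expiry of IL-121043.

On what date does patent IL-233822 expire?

2004-01-01

Natural term of IL-233822:
  Base: filing + 15 years → 1 May 2003.
  Examination Delay Credit: +351 days → 16 April 2004.
  Prosecution Delay Deduction: −106 days → 1 January 2004.
Expiry of referenced patent IL-121043:
  Base: filing + 15 years → 17 December 2000.
  Regulatory Review Extension: 1092 days claimed exceeds the 903-day cap, so +903 days → 8 June 2003.
  Examination Delay Credit: +563 days → 22 December 2004.
Terminal disclaimer: IL-233822 expires on the earlier of 1 January 2004 and 22 December 2004.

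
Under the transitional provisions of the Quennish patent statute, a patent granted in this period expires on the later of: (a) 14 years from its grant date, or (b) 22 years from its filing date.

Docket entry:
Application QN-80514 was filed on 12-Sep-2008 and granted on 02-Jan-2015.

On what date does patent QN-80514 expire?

2030-09-12

(a) grant + 14 years → 2 January 2029.
(b) filing + 22 years → 12 September 2030.
Later of the two: 12 September 2030.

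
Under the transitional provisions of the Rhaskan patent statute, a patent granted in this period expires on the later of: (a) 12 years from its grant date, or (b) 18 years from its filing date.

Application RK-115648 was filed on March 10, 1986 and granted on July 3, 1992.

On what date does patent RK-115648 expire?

July 3, 2004

(a) grant + 12 years → 3 July 2004.
(b) filing + 18 years → 10 March 2004.
Later of the two: 3 July 2004.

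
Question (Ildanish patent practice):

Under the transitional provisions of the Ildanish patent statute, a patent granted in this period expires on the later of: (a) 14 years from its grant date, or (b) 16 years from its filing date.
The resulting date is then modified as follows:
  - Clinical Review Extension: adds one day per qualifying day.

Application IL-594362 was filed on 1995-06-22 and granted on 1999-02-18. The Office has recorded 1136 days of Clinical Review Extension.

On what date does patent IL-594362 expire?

(a) grant + 14 years → 18 February 2013.
(b) filing + 16 years → 22 June 2011.
Later of the two: 18 February 2013.
Clinical Review Extension: +1136 days → 30 March 2016.

2016-03-30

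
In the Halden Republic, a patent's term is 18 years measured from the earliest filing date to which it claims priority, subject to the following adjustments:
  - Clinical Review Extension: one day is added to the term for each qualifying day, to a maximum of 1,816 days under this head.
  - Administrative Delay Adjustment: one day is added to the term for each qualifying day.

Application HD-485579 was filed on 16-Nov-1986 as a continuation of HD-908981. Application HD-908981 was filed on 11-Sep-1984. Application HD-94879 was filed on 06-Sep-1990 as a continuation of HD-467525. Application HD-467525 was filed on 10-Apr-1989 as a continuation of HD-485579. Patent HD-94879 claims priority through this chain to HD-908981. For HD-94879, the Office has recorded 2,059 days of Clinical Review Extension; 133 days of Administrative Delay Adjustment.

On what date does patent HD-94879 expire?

Earliest priority filing: 11 September 1984.
Base term: 11 September 1984 + 18 years → 11 September 2002.
Clinical Review Extension: 2059 days claimed exceeds the 1816-day cap, so +1816 days → 1 September 2007.
Administrative Delay Adjustment: +133 days → 12 January 2008.

2008-01-12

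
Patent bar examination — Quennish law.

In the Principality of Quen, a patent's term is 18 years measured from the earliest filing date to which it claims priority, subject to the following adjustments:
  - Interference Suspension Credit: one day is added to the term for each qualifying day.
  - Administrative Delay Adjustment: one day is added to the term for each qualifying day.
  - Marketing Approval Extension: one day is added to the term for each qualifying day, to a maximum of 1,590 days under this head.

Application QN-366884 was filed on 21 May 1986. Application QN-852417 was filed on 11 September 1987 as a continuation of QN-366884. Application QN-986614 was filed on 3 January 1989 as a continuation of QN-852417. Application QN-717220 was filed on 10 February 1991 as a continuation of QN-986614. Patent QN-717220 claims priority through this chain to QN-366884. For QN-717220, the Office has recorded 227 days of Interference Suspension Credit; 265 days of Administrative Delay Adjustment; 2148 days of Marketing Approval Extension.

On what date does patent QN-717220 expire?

Earliest priority filing: 21 May 1986.
Base term: 21 May 1986 + 18 years → 21 May 2004.
Interference Suspension Credit: +227 days → 3 January 2005.
Administrative Delay Adjustment: +265 days → 25 September 2005.
Marketing Approval Extension: 2148 days claimed exceeds the 1590-day cap, so +1590 days → 1 February 2010.

2010-02-01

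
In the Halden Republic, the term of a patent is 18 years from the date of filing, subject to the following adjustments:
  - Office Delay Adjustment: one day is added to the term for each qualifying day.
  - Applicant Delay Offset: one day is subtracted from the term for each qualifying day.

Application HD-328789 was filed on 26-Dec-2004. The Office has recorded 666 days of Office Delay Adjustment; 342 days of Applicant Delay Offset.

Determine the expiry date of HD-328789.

Base term: filing date + 18 years → 26 December 2022.
Office Delay Adjustment: +666 days → 22 October 2024.
Applicant Delay Offset: −342 days → 15 November 2023.

November 15, 2023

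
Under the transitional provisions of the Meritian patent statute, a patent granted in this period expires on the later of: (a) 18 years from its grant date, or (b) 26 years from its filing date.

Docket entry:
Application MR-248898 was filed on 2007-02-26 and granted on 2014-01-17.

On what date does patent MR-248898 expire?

(a) grant + 18 years → 17 January 2032.
(b) filing + 26 years → 26 February 2033.
Later of the two: 26 February 2033.

2033-02-26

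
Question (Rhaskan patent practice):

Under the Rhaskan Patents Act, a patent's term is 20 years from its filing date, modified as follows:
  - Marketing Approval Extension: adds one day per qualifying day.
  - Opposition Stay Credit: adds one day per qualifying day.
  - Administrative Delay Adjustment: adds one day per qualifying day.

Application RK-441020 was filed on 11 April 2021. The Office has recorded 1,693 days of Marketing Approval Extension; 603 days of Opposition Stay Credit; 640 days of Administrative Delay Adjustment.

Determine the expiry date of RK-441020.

2049-04-25

Base term: filing date + 20 years → 11 April 2041.
Marketing Approval Extension: +1693 days → 29 November 2045.
Opposition Stay Credit: +603 days → 25 July 2047.
Administrative Delay Adjustment: +640 days → 25 April 2049.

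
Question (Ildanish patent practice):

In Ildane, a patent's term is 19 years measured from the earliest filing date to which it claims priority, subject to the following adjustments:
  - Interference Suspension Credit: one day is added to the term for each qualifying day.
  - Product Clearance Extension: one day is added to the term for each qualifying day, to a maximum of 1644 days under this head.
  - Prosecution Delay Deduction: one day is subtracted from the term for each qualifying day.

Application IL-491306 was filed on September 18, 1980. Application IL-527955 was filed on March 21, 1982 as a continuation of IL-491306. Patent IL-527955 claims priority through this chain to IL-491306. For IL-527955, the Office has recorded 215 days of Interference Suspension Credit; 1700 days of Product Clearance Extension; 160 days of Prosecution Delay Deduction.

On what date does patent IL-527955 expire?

Earliest priority filing: 18 September 1980.
Base term: 18 September 1980 + 19 years → 18 September 1999.
Interference Suspension Credit: +215 days → 20 April 2000.
Product Clearance Extension: 1700 days claimed exceeds the 1644-day cap, so +1644 days → 20 October 2004.
Prosecution Delay Deduction: −160 days → 13 May 2004.

2004-05-13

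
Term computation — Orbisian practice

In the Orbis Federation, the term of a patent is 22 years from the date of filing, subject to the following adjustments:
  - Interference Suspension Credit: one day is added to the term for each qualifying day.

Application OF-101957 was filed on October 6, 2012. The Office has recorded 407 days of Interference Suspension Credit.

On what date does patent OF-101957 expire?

Base term: filing date + 22 years → 6 October 2034.
Interference Suspension Credit: +407 days → 17 November 2035.

November 17, 2035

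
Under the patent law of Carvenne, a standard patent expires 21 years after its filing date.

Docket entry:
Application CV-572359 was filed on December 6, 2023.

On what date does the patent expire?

2044-12-06

Filing date + 21 years → 6 December 2044.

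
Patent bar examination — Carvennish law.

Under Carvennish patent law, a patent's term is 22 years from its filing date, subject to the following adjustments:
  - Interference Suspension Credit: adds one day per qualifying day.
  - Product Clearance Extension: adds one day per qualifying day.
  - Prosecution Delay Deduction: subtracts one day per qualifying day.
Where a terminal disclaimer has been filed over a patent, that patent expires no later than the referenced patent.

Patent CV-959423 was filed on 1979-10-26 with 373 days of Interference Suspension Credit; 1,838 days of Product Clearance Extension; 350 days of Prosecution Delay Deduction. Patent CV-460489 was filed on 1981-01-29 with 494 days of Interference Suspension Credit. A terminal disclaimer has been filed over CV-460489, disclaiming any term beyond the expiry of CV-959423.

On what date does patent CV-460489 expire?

Natural term of CV-460489:
  Base: filing + 22 years → 29 January 2003.
  Interference Suspension Credit: +494 days → 6 June 2004.
Expiry of referenced patent CV-959423:
  Base: filing + 22 years → 26 October 2001.
  Interference Suspension Credit: +373 days → 3 November 2002.
  Product Clearance Extension: +1838 days → 15 November 2007.
  Prosecution Delay Deduction: −350 days → 30 November 2006.
Terminal disclaimer: CV-460489 expires on the earlier of 6 June 2004 and 30 November 2006.

2004-06-06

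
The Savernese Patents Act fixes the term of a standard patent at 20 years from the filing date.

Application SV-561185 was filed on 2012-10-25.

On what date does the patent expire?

2032-10-25

Filing date + 20 years → 25 October 2032.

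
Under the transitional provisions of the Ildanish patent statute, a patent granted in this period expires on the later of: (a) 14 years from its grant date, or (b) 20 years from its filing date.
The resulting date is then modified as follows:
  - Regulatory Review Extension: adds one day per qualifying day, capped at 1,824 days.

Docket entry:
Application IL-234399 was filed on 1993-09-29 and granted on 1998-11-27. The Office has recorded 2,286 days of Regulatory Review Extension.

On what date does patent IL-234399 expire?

(a) grant + 14 years → 27 November 2012.
(b) filing + 20 years → 29 September 2013.
Later of the two: 29 September 2013.
Regulatory Review Extension: 2286 days claimed exceeds the 1824-day cap, so +1824 days → 27 September 2018.

September 27, 2018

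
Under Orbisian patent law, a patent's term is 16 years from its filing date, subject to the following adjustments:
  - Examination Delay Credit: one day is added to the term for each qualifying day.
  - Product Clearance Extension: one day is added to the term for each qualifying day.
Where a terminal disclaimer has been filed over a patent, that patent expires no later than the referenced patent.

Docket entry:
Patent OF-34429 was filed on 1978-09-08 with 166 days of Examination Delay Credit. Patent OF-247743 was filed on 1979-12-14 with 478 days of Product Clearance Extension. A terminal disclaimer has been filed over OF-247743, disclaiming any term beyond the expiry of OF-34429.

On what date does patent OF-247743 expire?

1995-02-21

Natural term of OF-247743:
  Base: filing + 16 years → 14 December 1995.
  Product Clearance Extension: +478 days → 5 April 1997.
Expiry of referenced patent OF-34429:
  Base: filing + 16 years → 8 September 1994.
  Examination Delay Credit: +166 days → 21 February 1995.
Terminal disclaimer: OF-247743 expires on the earlier of 5 April 1997 and 21 February 1995.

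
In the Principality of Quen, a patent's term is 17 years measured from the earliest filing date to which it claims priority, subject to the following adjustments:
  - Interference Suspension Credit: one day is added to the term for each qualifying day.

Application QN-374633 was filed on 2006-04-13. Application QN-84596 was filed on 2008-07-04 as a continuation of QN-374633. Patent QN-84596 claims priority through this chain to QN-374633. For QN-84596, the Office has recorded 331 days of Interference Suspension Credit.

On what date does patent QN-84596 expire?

Earliest priority filing: 13 April 2006.
Base term: 13 April 2006 + 17 years → 13 April 2023.
Interference Suspension Credit: +331 days → 9 March 2024.

March 9, 2024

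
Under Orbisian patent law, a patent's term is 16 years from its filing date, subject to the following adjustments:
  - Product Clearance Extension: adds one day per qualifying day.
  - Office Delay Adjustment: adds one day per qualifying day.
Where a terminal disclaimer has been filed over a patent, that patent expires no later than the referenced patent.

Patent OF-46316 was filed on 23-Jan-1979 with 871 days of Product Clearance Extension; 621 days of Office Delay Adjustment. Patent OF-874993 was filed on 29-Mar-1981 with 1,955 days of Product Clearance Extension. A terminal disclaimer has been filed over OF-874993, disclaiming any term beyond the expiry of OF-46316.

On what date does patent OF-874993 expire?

Natural term of OF-874993:
  Base: filing + 16 years → 29 March 1997.
  Product Clearance Extension: +1955 days → 5 August 2002.
Expiry of referenced patent OF-46316:
  Base: filing + 16 years → 23 January 1995.
  Product Clearance Extension: +871 days → 12 June 1997.
  Office Delay Adjustment: +621 days → 23 February 1999.
Terminal disclaimer: OF-874993 expires on the earlier of 5 August 2002 and 23 February 1999.

1999-02-23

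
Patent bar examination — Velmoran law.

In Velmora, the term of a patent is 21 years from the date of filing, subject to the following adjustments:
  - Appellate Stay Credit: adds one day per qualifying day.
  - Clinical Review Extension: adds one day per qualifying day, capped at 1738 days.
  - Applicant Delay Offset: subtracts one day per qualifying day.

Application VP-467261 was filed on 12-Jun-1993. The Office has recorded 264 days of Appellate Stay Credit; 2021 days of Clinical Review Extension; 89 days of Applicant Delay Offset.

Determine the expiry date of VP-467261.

September 7, 2019

Base term: filing date + 21 years → 12 June 2014.
Appellate Stay Credit: +264 days → 3 March 2015.
Clinical Review Extension: 2021 days claimed exceeds the 1738-day cap, so +1738 days → 5 December 2019.
Applicant Delay Offset: −89 days → 7 September 2019.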